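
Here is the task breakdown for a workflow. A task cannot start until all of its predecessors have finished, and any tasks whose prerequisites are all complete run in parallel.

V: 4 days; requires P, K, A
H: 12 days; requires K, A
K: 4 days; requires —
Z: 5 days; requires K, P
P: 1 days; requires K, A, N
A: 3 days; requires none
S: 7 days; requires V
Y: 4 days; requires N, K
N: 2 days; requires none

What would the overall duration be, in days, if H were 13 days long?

17

Critical path before the change: K→H = 4+12 = 16 giving 16 days.
H lies on that path, so at 13 days the path becomes 17 days.
That remains the longest chain; total 17 days.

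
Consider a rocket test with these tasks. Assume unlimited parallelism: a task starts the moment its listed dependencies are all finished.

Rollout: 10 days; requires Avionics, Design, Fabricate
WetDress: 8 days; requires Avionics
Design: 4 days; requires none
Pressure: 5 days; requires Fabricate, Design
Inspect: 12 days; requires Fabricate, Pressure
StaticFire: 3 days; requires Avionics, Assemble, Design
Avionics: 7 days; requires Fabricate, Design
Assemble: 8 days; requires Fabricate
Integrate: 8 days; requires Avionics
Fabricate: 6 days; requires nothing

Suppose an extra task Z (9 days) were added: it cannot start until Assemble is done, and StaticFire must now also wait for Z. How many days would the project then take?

26

Originally the project takes 23 days.
With Z inserted, StaticFire now waits for max(Avionics, Assemble, Design, Z).
New critical path: Fabricate→Assemble→Z→StaticFire = 6+8+9+3 = 26 ⇒ 26 days.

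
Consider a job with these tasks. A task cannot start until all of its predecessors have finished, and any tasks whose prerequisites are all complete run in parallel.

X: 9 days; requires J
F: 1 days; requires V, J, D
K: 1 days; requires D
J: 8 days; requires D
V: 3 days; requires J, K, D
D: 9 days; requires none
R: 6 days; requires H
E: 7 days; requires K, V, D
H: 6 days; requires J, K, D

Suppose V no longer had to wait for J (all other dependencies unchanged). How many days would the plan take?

29

Before: longest chain D→J→H→R = 9+8+6+6 = 29, finish 29.
Without J→V, V's earliest start moves from 17 to 10.
The longest chain is now D→J→H→R = 9+8+6+6 = 29, so the plan takes 29 days.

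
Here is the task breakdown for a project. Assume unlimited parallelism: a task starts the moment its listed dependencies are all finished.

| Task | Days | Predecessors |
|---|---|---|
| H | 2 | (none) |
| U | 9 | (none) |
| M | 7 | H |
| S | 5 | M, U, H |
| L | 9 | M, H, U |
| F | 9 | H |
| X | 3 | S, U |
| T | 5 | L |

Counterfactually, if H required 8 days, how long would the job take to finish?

29

As given, the longest chain is H→M→L→T = 2+7+9+5 = 23, so the finish is 23 days.
H is on the critical path; changing it to 8 makes that path 29 days.
The critical path is still H→M→L→T; finish is now 29 days.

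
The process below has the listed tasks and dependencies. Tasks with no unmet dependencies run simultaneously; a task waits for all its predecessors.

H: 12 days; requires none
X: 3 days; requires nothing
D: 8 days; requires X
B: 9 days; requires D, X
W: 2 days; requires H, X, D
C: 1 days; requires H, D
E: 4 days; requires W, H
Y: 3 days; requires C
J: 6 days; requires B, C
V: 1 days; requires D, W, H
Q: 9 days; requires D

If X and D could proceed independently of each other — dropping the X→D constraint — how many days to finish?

Original critical path: X→D→B→J = 3+8+9+6 = 26 ⇒ 26 days.
Without X→D, D's earliest start moves from 3 to 0.
New critical path: D→B→J = 8+9+6 = 23 ⇒ 23 days.

23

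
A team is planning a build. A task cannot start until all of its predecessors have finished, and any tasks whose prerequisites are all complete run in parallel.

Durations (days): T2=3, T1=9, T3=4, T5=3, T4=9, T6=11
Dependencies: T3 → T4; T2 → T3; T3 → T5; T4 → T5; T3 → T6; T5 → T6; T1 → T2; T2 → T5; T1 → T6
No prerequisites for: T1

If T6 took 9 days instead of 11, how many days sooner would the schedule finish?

2

Critical path before the change: T1→T2→T3→T4→T5→T6 = 9+3+4+9+3+11 = 39 giving 39 days.
Since T6 is critical, the -2 change carries straight to that chain (now 37 days).
No other chain overtakes it, so the finish is 37 days.
Change in finish: 37 − 39 = -2 days.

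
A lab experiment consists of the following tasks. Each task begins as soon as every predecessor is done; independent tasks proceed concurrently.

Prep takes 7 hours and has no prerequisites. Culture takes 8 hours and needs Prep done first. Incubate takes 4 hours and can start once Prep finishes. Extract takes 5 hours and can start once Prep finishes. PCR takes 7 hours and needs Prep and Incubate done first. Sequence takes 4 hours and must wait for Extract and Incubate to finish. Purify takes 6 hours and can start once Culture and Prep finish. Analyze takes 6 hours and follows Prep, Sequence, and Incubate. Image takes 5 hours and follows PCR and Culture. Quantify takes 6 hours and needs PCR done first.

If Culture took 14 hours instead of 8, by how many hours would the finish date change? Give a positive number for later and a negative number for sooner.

3

As given, the longest chain is Prep→Incubate→PCR→Quantify = 7+4+7+6 = 24, so the finish is 24 hours.
Culture is off the critical path — its longest chain is 21 hours, giving 3 of slack.
Now Prep→Culture→Purify = 7+14+6 = 27 is longest, so the finish becomes 27 hours.
Change in finish: 27 − 24 = +3 hours.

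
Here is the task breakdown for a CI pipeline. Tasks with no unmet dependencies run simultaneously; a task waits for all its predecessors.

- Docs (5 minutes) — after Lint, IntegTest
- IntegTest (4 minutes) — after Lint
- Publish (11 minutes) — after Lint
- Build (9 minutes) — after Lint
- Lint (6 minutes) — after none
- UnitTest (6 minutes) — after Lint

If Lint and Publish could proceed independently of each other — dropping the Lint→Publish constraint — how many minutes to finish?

15

Before: longest chain Lint→Publish = 6+11 = 17, finish 17.
Without Lint→Publish, Publish's earliest start moves from 6 to 0.
The longest chain is now Lint→IntegTest→Docs = 6+4+5 = 15, so the CI pipeline takes 15 minutes.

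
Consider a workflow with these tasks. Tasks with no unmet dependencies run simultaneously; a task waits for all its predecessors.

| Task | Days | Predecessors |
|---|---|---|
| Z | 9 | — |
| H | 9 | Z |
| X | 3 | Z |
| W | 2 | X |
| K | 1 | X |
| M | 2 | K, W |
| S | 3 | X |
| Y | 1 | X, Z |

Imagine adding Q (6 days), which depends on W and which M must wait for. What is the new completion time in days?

Originally the job takes 18 days.
With Q inserted, M now waits for max(K, W, Q).
New critical path: Z→X→W→Q→M = 9+3+2+6+2 = 22 ⇒ 22 days.

22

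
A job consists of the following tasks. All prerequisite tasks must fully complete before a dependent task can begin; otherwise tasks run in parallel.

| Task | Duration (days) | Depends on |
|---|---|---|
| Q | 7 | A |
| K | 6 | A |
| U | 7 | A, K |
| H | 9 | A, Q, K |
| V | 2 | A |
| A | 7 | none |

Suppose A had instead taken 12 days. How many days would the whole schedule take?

Baseline: A→Q→H = 7+7+9 = 23 → 23 days.
A is on the critical path; changing it to 12 makes that path 28 days.
The critical path is still A→Q→H; finish is now 28 days.

28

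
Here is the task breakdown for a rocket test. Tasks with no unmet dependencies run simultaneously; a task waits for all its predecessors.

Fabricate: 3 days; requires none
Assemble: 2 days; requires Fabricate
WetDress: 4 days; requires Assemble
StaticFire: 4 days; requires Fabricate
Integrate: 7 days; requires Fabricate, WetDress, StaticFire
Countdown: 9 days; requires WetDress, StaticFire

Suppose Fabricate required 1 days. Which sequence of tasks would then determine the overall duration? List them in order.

Baseline: Fabricate→Assemble→WetDress→Countdown = 3+2+4+9 = 18 → 18 days.
Fabricate lies on that path, so at 1 day the path becomes 16 days.
That remains the longest chain; total 16 days.

Fabricate, Assemble, WetDress, Countdown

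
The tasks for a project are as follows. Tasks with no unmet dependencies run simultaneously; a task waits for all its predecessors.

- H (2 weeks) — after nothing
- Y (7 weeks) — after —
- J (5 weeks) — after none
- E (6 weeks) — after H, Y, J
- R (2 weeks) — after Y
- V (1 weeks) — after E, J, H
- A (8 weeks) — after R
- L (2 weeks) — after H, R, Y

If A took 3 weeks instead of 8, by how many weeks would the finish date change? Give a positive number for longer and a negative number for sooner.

The binding path is Y→R→A = 7+2+8 = 17; finish at 17 weeks.
Since A is critical, the -5 change carries straight to that chain (now 12 weeks).
The binding chain switches to Y→E→V = 7+6+1 = 14; finish 14 weeks.
Change in finish: 14 − 17 = -3 weeks.

-3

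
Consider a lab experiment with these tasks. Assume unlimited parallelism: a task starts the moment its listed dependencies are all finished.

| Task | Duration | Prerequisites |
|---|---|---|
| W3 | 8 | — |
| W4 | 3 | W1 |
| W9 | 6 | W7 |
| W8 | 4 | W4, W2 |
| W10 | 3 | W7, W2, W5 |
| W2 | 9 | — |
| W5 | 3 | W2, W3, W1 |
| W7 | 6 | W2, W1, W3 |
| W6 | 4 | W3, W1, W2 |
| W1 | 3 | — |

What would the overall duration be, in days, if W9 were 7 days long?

Baseline: W2→W7→W9 = 9+6+6 = 21 → 21 days.
W9 is on the critical path; changing it to 7 makes that path 22 days.
That remains the longest chain; total 22 days.

22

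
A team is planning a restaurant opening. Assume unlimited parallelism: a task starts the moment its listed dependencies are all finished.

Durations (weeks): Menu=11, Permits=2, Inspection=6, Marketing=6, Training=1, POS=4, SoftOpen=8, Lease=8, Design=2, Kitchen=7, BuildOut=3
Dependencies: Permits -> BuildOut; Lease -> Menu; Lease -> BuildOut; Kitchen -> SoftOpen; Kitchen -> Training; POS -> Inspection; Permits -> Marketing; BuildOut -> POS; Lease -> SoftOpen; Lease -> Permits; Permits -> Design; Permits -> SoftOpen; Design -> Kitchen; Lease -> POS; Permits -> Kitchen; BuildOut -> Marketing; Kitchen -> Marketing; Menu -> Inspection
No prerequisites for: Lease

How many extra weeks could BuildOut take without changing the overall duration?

4

Critical path: Lease→Permits→Design→Kitchen→SoftOpen = 8+2+2+7+8 = 27, so the finish is 27 weeks.
Longest path through BuildOut: 23 weeks (earliest finish 13, latest finish 17).
So BuildOut can slip 17 − 13 = 4 weeks.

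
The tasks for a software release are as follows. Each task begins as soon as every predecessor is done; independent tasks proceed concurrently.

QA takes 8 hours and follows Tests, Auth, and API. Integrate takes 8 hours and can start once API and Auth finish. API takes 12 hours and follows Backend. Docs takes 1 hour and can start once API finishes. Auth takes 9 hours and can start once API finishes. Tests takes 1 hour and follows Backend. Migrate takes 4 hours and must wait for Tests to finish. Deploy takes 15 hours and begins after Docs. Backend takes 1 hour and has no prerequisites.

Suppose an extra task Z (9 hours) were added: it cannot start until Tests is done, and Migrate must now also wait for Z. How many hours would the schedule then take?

30

Originally the schedule takes 30 hours.
With Z inserted, Migrate now waits for max(Tests, Z).
New critical path: Backend→API→Auth→QA = 1+12+9+8 = 30 ⇒ 30 hours.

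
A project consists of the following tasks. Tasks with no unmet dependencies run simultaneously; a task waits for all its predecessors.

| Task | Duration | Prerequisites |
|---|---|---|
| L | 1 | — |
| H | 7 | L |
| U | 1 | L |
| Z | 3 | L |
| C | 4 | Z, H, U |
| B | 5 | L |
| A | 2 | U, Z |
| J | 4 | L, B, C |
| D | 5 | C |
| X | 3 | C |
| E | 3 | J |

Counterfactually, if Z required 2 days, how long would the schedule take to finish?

The binding path is L→H→C→J→E = 1+7+4+4+3 = 19; finish at 19 days.
Z has 4 days of float (longest path through it is 15).
No other chain overtakes it, so the finish is 19 days.

19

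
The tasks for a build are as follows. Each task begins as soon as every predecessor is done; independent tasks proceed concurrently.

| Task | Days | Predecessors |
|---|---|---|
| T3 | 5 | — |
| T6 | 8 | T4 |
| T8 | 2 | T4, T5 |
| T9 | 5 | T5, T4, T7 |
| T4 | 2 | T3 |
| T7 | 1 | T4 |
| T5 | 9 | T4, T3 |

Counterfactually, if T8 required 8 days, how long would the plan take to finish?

24

As given, the longest chain is T3→T4→T5→T9 = 5+2+9+5 = 21, so the finish is 21 days.
The longest path through T8 is only 18 days, so T8 has float 3.
New critical path: T3→T4→T5→T8 = 5+2+9+8 = 24 ⇒ 24 days.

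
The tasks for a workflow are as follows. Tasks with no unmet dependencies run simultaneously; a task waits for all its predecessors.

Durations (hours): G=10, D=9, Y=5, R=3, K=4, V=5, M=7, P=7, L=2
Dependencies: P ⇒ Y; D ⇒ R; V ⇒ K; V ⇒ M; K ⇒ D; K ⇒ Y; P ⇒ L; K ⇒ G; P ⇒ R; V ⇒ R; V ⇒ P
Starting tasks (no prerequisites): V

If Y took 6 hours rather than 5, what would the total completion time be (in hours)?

Critical path before the change: V→K→D→R = 5+4+9+3 = 21 giving 21 hours.
The longest path through Y is only 17 hours, so Y has float 4.
The critical path is still V→K→D→R; finish is now 21 hours.

21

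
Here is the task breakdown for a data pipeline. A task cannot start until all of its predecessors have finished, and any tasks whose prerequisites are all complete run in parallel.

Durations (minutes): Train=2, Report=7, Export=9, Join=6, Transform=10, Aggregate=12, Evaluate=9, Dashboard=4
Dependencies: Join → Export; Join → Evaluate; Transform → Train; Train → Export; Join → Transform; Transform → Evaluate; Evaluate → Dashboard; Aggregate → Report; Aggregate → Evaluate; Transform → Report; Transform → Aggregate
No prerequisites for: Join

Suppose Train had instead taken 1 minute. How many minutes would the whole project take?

As given, the longest chain is Join→Transform→Aggregate→Evaluate→Dashboard = 6+10+12+9+4 = 41, so the finish is 41 minutes.
The longest path through Train is only 27 minutes, so Train has float 14.
That remains the longest chain; total 41 minutes.

41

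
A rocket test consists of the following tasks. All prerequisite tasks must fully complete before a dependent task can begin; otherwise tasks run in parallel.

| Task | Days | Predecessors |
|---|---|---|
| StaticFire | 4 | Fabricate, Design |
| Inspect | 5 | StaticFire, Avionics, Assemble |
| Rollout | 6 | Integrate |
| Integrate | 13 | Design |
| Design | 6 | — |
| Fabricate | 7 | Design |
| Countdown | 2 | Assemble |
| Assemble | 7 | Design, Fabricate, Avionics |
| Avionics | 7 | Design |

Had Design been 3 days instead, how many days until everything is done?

22

Critical path before the change: Design→Fabricate→Assemble→Inspect = 6+7+7+5 = 25 giving 25 days.
Design is on the critical path; changing it to 3 makes that path 22 days.
The critical path is still Design→Fabricate→Assemble→Inspect; finish is now 22 days.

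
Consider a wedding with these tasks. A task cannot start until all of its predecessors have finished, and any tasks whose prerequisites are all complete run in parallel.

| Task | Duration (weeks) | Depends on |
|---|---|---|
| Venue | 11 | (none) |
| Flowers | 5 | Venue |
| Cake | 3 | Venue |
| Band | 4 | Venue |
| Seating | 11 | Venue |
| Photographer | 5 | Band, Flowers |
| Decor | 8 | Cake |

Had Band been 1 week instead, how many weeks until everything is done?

The binding path is Venue→Cake→Decor = 11+3+8 = 22; finish at 22 weeks.
The longest path through Band is only 20 weeks, so Band has float 2.
No other chain overtakes it, so the finish is 22 weeks.

22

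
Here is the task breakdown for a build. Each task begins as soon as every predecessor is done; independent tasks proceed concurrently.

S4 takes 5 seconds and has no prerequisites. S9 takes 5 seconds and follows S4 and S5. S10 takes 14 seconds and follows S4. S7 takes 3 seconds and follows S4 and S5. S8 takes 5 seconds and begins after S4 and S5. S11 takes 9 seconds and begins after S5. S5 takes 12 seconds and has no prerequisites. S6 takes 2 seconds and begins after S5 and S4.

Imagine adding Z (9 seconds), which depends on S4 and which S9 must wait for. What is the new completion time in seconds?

Originally the job takes 21 seconds.
With Z inserted, S9 now waits for max(S4, S5, Z).
New critical path: S5→S11 = 12+9 = 21 ⇒ 21 seconds.

21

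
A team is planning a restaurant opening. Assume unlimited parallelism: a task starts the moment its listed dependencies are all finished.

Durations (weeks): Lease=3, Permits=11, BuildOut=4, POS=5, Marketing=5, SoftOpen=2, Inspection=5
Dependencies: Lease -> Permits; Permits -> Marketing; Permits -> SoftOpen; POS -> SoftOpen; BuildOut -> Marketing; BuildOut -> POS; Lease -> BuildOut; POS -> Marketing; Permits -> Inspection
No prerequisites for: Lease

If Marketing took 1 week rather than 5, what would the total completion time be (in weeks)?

Baseline: Lease→Permits→Marketing = 3+11+5 = 19 → 19 weeks.
Marketing is on the critical path; changing it to 1 makes that path 15 weeks.
New critical path: Lease→Permits→Inspection = 3+11+5 = 19 ⇒ 19 weeks.

19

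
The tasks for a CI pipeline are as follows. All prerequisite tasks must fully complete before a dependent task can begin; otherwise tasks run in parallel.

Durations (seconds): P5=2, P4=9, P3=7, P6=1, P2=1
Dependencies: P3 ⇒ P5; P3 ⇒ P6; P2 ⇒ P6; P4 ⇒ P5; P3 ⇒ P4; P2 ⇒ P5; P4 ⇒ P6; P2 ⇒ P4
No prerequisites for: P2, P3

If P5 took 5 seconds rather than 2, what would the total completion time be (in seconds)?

21

The binding path is P3→P4→P5 = 7+9+2 = 18; finish at 18 seconds.
P5 is on the critical path; changing it to 5 makes that path 21 seconds.
That remains the longest chain; total 21 seconds.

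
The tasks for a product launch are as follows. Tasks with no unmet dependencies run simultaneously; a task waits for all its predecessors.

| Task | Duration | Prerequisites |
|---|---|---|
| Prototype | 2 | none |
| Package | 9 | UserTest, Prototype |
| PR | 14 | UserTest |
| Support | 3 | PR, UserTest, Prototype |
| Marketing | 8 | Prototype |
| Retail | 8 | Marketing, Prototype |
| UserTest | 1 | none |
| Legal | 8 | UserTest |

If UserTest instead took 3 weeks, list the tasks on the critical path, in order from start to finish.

UserTest, PR, Support

Critical path before the change: UserTest→PR→Support = 1+14+3 = 18 giving 18 weeks.
UserTest lies on that path, so at 3 weeks the path becomes 20 weeks.
No other chain overtakes it, so the finish is 20 weeks.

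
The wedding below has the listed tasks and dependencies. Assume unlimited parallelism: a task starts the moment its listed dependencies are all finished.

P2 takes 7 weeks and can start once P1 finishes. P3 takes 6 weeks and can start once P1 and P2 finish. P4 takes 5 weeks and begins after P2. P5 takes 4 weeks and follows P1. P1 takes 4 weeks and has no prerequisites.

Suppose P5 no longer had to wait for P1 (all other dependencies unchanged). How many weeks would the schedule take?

17

With the dependency in place, P1→P2→P3 = 4+7+6 = 17 sets the finish at 17 weeks.
Without P1→P5, P5's earliest start moves from 4 to 0.
The longest chain is now P1→P2→P3 = 4+7+6 = 17, so the schedule takes 17 weeks.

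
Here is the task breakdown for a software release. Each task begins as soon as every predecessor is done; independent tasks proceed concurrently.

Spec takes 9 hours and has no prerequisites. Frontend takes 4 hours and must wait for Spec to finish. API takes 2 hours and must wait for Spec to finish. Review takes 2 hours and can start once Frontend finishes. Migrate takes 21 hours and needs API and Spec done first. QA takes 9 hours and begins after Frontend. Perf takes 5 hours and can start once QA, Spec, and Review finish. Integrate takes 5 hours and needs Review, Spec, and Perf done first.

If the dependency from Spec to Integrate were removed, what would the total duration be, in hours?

32

Original critical path: Spec→Frontend→QA→Perf→Integrate = 9+4+9+5+5 = 32 ⇒ 32 hours.
Dropping Spec→Integrate doesn't change Integrate's earliest start (27); another predecessor still binds.
New critical path: Spec→Frontend→QA→Perf→Integrate = 9+4+9+5+5 = 32 ⇒ 32 hours.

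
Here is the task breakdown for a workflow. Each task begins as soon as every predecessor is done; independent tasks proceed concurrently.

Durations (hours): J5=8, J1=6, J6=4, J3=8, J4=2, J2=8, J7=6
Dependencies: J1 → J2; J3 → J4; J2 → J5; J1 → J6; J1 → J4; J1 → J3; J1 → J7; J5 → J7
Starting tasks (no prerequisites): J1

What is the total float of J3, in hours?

The longest chain is J1→J2→J5→J7 = 6+8+8+6 = 28; overall finish 28 hours.
J3 finishes as early as 14 and must finish by 26.
So J3 can slip 26 − 14 = 12 hours.

12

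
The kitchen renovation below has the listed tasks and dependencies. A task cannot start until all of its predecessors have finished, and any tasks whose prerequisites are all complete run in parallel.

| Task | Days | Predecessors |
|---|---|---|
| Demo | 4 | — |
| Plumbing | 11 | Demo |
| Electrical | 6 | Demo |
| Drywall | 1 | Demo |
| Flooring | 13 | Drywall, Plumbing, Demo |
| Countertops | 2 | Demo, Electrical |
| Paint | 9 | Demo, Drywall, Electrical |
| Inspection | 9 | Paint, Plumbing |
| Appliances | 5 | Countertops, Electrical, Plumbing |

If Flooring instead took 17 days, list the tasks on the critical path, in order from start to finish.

Baseline: Demo→Plumbing→Flooring = 4+11+13 = 28 → 28 days.
Flooring is on the critical path; changing it to 17 makes that path 32 days.
That remains the longest chain; total 32 days.

Demo, Plumbing, Flooring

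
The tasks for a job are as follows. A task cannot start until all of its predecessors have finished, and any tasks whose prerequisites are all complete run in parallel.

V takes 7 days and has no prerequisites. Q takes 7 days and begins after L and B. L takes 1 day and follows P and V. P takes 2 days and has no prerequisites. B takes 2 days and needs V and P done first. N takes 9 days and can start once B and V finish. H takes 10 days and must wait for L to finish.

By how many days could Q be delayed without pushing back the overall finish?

2

The longest chain is V→B→N = 7+2+9 = 18; overall finish 18 days.
Longest path through Q: 16 days (earliest finish 16, latest finish 18).
So Q can slip 18 − 16 = 2 days.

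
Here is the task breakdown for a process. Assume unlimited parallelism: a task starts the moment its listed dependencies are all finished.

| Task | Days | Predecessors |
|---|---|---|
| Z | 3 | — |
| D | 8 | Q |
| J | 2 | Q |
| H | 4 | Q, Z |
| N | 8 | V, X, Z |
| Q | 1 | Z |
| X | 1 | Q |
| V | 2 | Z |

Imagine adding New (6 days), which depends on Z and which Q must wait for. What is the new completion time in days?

19

Originally the plan takes 13 days.
With New inserted, Q now waits for max(Z, New).
New critical path: Z→New→Q→X→N = 3+6+1+1+8 = 19 ⇒ 19 days.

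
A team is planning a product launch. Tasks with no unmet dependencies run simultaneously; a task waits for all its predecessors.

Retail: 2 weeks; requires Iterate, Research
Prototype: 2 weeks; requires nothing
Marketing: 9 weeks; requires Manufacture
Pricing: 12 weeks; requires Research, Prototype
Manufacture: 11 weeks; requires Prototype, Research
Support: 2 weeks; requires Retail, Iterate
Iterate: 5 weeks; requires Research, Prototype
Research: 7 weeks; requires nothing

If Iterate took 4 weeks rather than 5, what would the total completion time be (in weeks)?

27

Baseline: Research→Manufacture→Marketing = 7+11+9 = 27 → 27 weeks.
Iterate is off the critical path — its longest chain is 16 weeks, giving 11 of slack.
No other chain overtakes it, so the finish is 27 weeks.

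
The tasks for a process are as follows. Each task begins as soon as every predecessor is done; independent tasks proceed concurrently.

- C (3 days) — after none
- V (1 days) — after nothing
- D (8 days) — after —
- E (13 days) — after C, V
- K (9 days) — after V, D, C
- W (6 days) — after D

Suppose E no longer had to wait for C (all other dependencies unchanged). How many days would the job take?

17

Before: longest chain D→K = 8+9 = 17, finish 17.
Without C→E, E's earliest start moves from 3 to 1.
The longest chain is now D→K = 8+9 = 17, so the job takes 17 days.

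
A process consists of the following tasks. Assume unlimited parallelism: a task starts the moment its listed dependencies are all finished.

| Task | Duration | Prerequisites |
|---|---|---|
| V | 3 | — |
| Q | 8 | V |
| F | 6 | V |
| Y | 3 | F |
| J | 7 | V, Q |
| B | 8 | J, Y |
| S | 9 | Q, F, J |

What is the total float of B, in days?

1

V→Q→J→S = 3+8+7+9 = 27 sets the makespan at 27 days.
B finishes as early as 26 and must finish by 27.
Float = 27 − 26 = 1.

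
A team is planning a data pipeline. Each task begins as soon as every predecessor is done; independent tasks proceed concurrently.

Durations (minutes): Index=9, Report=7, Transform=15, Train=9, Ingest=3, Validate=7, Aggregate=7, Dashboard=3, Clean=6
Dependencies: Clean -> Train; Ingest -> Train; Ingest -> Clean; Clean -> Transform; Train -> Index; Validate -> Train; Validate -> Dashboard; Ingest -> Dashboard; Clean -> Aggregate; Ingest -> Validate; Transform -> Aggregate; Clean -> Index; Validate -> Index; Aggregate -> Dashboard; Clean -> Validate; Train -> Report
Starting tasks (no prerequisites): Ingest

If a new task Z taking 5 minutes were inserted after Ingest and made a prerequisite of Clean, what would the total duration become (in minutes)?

39

Originally the data pipeline takes 34 minutes.
With Z inserted, Clean now waits for max(Ingest, Z).
New critical path: Ingest→Z→Clean→Validate→Train→Index = 3+5+6+7+9+9 = 39 ⇒ 39 minutes.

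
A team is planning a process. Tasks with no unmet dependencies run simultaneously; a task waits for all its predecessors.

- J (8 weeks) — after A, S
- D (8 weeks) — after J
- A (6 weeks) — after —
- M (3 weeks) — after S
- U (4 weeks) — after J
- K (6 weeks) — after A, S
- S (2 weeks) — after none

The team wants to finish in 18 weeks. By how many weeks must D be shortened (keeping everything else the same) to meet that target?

Current finish: 22 weeks; target: 18.
D is on every critical path, so each week cut from D cuts the finish by one (this holds down to a finish of 18).
Need 22 − 18 = 4 weeks off D → D becomes 4 weeks, finish becomes 18.

4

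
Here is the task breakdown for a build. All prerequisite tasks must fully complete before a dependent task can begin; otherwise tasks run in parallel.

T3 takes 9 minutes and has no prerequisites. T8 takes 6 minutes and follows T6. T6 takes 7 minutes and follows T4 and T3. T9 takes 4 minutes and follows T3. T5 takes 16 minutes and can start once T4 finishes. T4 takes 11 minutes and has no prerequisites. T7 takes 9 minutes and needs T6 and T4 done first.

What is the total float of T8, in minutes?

The longest chain is T4→T5 = 11+16 = 27; overall finish 27 minutes.
The longest chain containing T8 totals 24 minutes.
Slack of T8 = 21 − 18 = 3 minutes.

3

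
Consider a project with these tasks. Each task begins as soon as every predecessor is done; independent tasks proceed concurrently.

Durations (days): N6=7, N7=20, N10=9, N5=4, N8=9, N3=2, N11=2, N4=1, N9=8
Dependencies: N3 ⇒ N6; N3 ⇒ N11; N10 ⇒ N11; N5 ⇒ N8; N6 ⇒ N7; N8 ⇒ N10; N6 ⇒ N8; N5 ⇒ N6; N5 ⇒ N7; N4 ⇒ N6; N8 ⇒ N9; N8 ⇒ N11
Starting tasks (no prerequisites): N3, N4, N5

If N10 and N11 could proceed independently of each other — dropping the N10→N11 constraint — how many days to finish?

Original critical path: N5→N6→N7 = 4+7+20 = 31 ⇒ 31 days.
Without N10→N11, N11's earliest start moves from 29 to 20.
New critical path: N5→N6→N7 = 4+7+20 = 31 ⇒ 31 days.

31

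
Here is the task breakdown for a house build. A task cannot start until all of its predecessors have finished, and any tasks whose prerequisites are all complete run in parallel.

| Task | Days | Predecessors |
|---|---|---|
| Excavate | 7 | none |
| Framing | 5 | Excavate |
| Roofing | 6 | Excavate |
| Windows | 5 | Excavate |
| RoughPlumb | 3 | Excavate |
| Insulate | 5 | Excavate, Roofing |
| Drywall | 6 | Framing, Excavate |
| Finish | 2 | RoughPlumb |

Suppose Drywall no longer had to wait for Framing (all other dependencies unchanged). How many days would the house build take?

With the dependency in place, Excavate→Framing→Drywall = 7+5+6 = 18 sets the finish at 18 days.
Without Framing→Drywall, Drywall's earliest start moves from 12 to 7.
The longest chain is now Excavate→Roofing→Insulate = 7+6+5 = 18, so the house build takes 18 days.

18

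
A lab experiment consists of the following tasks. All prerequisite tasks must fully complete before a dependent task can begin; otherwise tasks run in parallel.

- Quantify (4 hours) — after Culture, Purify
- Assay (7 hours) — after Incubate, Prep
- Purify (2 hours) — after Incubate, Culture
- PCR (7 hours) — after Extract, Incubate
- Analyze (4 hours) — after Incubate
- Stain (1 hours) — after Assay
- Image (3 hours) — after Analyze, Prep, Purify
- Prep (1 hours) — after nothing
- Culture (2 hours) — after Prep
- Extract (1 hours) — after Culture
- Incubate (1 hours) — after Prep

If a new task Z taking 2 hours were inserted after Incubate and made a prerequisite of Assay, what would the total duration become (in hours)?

Originally the job takes 11 hours.
With Z inserted, Assay now waits for max(Incubate, Prep, Z).
New critical path: Prep→Incubate→Z→Assay→Stain = 1+1+2+7+1 = 12 ⇒ 12 hours.

12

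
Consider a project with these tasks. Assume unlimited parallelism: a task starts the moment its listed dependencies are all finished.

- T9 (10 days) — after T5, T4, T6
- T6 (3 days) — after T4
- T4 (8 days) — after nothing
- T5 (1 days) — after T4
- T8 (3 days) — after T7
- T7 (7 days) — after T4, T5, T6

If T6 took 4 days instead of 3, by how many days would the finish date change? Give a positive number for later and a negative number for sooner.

1

The binding path is T4→T6→T7→T8 = 8+3+7+3 = 21; finish at 21 days.
T6 lies on that path, so at 4 days the path becomes 22 days.
The critical path is still T4→T6→T7→T8; finish is now 22 days.
Change in finish: 22 − 21 = +1 days.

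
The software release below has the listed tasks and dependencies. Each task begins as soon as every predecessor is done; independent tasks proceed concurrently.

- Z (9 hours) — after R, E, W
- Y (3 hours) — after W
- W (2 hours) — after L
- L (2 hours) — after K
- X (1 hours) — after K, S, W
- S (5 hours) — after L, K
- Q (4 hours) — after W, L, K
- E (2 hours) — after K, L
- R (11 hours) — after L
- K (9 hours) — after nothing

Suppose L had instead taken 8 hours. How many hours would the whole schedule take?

As given, the longest chain is K→L→R→Z = 9+2+11+9 = 31, so the finish is 31 hours.
L lies on that path, so at 8 hours the path becomes 37 hours.
That remains the longest chain; total 37 hours.

37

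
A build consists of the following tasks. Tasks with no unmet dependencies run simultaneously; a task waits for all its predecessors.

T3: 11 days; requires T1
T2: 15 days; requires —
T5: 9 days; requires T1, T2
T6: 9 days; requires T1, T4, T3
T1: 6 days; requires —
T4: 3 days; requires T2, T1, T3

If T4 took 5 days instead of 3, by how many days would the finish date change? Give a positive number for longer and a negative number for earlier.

2

The binding path is T1→T3→T4→T6 = 6+11+3+9 = 29; finish at 29 days.
T4 is on the critical path; changing it to 5 makes that path 31 days.
That remains the longest chain; total 31 days.
Change in finish: 31 − 29 = +2 days.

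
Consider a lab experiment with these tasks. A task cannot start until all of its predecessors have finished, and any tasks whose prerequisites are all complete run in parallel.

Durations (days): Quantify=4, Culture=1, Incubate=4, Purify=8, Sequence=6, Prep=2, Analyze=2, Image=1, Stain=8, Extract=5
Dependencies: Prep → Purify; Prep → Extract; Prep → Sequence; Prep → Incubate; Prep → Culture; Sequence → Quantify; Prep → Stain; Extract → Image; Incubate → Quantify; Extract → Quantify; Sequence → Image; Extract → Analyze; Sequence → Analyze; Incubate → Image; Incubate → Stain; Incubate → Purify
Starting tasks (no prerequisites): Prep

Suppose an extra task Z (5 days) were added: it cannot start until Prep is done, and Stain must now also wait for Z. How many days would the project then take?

Originally the project takes 14 days.
With Z inserted, Stain now waits for max(Prep, Incubate, Z).
New critical path: Prep→Z→Stain = 2+5+8 = 15 ⇒ 15 days.

15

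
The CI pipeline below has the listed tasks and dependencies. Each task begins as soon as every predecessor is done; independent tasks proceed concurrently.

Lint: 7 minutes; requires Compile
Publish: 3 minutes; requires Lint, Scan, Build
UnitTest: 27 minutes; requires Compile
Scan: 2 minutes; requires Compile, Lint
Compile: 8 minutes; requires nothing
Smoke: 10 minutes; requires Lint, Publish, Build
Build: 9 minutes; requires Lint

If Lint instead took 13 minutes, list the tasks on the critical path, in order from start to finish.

Compile, Lint, Build, Publish, Smoke

As given, the longest chain is Compile→Lint→Build→Publish→Smoke = 8+7+9+3+10 = 37, so the finish is 37 minutes.
Since Lint is critical, the +6 change carries straight to that chain (now 43 minutes).
The critical path is still Compile→Lint→Build→Publish→Smoke; finish is now 43 minutes.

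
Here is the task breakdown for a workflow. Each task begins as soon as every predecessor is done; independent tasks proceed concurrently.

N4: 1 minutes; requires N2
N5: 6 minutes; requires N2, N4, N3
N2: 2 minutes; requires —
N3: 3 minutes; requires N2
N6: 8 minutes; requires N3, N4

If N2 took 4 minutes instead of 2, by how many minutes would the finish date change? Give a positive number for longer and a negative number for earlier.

2

Baseline: N2→N3→N6 = 2+3+8 = 13 → 13 minutes.
N2 lies on that path, so at 4 minutes the path becomes 15 minutes.
The critical path is still N2→N3→N6; finish is now 15 minutes.
Change in finish: 15 − 13 = +2 minutes.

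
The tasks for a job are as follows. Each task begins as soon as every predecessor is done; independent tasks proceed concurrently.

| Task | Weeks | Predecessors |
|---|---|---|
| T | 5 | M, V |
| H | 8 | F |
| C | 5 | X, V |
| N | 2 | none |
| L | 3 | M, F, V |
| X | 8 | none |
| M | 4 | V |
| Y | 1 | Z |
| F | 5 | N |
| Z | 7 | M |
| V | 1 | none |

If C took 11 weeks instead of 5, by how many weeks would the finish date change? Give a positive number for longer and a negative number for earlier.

4

As given, the longest chain is N→F→H = 2+5+8 = 15, so the finish is 15 weeks.
The longest path through C is only 13 weeks, so C has float 2.
The binding chain switches to X→C = 8+11 = 19; finish 19 weeks.
Change in finish: 19 − 15 = +4 weeks.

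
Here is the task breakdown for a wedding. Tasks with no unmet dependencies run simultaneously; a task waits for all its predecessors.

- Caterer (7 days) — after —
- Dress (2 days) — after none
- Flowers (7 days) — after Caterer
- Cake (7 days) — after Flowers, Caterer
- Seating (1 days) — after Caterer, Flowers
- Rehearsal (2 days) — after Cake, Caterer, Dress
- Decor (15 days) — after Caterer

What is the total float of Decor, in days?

1

The longest chain is Caterer→Flowers→Cake→Rehearsal = 7+7+7+2 = 23; overall finish 23 days.
Decor finishes as early as 22 and must finish by 23.
So Decor can slip 23 − 22 = 1 day.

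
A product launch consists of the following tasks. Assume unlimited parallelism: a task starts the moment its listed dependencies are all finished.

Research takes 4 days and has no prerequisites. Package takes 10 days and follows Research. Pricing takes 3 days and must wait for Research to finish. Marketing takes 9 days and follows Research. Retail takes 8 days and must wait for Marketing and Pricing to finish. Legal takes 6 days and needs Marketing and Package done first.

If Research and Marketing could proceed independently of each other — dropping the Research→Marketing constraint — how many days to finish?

20

Original critical path: Research→Marketing→Retail = 4+9+8 = 21 ⇒ 21 days.
Without Research→Marketing, Marketing's earliest start moves from 4 to 0.
New critical path: Research→Package→Legal = 4+10+6 = 20 ⇒ 20 days.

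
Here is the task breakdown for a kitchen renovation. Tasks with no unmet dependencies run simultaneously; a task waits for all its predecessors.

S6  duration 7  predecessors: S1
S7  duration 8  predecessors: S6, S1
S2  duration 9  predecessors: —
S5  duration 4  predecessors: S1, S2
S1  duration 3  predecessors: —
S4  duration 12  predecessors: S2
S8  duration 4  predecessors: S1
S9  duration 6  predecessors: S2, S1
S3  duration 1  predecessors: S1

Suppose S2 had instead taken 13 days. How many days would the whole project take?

The binding path is S2→S4 = 9+12 = 21; finish at 21 days.
S2 lies on that path, so at 13 days the path becomes 25 days.
The critical path is still S2→S4; finish is now 25 days.

25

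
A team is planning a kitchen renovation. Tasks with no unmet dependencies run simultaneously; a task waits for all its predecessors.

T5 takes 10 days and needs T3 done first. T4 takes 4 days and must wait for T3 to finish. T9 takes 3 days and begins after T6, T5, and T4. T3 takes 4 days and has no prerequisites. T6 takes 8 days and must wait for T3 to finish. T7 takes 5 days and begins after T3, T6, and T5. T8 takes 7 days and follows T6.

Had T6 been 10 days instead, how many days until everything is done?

Baseline: T3→T6→T8 = 4+8+7 = 19 → 19 days.
T6 lies on that path, so at 10 days the path becomes 21 days.
The critical path is still T3→T6→T8; finish is now 21 days.

21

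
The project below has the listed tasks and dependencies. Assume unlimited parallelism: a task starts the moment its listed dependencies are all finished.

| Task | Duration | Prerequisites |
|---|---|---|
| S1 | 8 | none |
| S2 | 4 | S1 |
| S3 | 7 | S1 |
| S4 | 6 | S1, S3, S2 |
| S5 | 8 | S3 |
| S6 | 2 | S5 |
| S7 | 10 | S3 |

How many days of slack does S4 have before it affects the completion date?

4

Critical path: S1→S3→S5→S6 = 8+7+8+2 = 25, so the finish is 25 days.
The longest chain containing S4 totals 21 days.
So S4 can slip 25 − 21 = 4 days.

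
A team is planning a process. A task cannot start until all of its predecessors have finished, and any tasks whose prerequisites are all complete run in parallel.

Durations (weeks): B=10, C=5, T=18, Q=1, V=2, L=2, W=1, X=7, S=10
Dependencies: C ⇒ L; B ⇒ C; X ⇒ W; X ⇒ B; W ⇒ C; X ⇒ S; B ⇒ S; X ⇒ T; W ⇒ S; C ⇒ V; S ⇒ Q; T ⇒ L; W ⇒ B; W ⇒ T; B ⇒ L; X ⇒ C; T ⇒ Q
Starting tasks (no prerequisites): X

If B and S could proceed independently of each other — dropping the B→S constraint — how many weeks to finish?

Before: longest chain X→W→B→S→Q = 7+1+10+10+1 = 29, finish 29.
Without B→S, S's earliest start moves from 18 to 8.
After: X→W→T→L = 7+1+18+2 = 28 → 28 weeks.

28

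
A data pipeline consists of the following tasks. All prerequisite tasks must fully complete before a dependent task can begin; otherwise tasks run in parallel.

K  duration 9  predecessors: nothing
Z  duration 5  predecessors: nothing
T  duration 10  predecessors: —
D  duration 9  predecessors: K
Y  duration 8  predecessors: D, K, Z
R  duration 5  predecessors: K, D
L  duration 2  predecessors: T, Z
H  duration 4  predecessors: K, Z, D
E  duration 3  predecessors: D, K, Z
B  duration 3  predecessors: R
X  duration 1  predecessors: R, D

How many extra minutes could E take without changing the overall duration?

5

Critical path: K→D→Y = 9+9+8 = 26, so the finish is 26 minutes.
The longest chain containing E totals 21 minutes.
Slack of E = 23 − 18 = 5 minutes.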